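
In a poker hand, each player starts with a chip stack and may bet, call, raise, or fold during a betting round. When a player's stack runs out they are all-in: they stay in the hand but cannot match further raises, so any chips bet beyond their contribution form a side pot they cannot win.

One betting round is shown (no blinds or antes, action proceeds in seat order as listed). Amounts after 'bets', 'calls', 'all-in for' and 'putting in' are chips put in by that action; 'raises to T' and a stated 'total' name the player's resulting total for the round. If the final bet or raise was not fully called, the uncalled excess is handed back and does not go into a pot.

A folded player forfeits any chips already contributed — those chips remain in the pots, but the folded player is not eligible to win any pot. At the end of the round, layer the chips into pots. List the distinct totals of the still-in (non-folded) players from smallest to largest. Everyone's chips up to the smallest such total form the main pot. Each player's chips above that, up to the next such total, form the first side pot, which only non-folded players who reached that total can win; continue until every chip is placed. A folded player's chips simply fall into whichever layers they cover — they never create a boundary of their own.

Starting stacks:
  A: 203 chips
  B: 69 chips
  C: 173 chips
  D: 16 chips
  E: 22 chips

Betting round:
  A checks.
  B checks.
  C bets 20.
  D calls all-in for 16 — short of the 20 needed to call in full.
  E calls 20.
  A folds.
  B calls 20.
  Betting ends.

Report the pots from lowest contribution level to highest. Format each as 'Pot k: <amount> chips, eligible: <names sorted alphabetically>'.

Pot 1: 64 chips, eligible: B, C, D, E
Pot 2: 12 chips, eligible: B, C, E

Derivation:
Contributions: B=20, C=20, D=16, E=20
Folded: A
Pot levels (distinct totals of non-folded players): 16, 20
Layer 1-16: 16 each from B, C, D, E = 16*4 = 64 chips; eligible B, C, D, E
Layer 17-20: 4 each from B, C, E = 4*3 = 12 chips; eligible B, C, E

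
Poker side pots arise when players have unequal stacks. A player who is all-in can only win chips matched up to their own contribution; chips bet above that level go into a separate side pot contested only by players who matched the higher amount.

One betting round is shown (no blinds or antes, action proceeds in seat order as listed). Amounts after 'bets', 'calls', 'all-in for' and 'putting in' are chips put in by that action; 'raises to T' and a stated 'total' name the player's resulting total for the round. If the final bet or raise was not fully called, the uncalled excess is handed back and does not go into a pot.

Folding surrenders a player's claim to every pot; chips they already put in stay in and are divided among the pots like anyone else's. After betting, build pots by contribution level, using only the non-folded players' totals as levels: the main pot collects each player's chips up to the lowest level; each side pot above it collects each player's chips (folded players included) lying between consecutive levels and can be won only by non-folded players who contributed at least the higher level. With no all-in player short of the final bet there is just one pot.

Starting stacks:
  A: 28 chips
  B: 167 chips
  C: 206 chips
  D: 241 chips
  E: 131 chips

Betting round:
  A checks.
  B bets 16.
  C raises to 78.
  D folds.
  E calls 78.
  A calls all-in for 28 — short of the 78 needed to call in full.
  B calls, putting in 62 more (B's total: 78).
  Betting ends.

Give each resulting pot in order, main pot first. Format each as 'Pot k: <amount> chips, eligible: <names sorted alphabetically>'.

Pot 1: 112 chips, eligible: A, B, C, E
Pot 2: 150 chips, eligible: B, C, E

Derivation:
Contributions: A=28, B=78, C=78, E=78
Folded: D
Pot levels (distinct totals of non-folded players): 28, 78
Layer 1-28: 28 each from A, B, C, E = 28*4 = 112 chips; eligible A, B, C, E
Layer 29-78: 50 each from B, C, E = 50*3 = 150 chips; eligible B, C, E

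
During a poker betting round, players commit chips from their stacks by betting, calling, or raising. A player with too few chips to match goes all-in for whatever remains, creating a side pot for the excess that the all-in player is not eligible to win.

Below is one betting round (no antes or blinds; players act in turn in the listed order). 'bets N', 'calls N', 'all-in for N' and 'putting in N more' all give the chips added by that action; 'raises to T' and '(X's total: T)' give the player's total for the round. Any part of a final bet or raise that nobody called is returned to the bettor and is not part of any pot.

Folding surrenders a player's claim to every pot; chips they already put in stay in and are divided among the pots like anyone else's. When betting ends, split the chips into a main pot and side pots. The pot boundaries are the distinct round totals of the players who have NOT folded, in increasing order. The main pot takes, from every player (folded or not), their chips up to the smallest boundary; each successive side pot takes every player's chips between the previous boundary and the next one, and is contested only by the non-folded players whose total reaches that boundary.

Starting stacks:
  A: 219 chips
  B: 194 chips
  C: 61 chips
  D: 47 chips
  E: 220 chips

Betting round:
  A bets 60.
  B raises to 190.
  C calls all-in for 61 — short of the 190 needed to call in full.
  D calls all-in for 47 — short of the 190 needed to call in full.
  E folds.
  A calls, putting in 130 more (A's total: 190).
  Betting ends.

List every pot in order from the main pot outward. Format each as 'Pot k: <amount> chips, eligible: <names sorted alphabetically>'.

Contributions: A=190, B=190, C=61, D=47
Folded: E
Pot levels (distinct totals of non-folded players): 47, 61, 190
Layer 1-47: 47 each from A, B, C, D = 47*4 = 188 chips; eligible A, B, C, D
Layer 48-61: 14 each from A, B, C = 14*3 = 42 chips; eligible A, B, C
Layer 62-190: 129 each from A, B = 129*2 = 258 chips; eligible A, B

Pot 1: 188 chips, eligible: A, B, C, D
Pot 2: 42 chips, eligible: A, B, C
Pot 3: 258 chips, eligible: A, B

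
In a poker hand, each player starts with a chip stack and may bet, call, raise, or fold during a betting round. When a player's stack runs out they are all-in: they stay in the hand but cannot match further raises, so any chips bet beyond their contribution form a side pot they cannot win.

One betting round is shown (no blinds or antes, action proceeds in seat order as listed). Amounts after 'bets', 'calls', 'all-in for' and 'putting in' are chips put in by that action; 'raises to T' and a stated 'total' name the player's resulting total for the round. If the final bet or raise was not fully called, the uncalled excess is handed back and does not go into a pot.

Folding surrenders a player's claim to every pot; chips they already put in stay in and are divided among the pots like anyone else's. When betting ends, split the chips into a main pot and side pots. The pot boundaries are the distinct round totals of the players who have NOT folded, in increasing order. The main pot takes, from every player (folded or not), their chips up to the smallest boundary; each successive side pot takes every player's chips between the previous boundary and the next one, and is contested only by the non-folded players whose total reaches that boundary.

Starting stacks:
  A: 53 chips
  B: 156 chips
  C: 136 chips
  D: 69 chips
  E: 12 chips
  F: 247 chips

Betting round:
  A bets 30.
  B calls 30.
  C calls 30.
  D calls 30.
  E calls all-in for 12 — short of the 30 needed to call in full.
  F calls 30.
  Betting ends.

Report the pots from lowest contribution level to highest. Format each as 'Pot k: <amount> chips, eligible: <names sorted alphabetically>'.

Contributions: A=30, B=30, C=30, D=30, E=12, F=30
Pot levels (distinct totals of non-folded players): 12, 30
Layer 1-12: 12 each from A, B, C, D, E, F = 12*6 = 72 chips; eligible A, B, C, D, E, F
Layer 13-30: 18 each from A, B, C, D, F = 18*5 = 90 chips; eligible A, B, C, D, F

Pot 1: 72 chips, eligible: A, B, C, D, E, F
Pot 2: 90 chips, eligible: A, B, C, D, F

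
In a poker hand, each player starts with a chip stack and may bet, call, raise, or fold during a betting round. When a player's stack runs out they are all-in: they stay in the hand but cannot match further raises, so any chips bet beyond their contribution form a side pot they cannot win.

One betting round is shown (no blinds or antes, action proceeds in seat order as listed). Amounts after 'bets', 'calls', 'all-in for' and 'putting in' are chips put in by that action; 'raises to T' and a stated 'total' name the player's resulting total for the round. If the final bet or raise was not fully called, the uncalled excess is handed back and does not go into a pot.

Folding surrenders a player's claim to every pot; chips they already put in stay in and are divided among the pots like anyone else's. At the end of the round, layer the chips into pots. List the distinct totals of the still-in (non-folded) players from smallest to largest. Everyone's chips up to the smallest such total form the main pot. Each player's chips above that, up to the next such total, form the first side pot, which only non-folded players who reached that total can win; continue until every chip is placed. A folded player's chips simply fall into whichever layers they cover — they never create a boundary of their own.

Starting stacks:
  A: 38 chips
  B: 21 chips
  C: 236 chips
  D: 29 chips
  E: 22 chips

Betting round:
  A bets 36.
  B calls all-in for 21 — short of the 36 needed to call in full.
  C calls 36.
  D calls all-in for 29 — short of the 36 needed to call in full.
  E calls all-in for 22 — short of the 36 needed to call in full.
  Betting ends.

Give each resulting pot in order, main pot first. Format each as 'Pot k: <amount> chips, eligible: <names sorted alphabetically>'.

Contributions: A=36, B=21, C=36, D=29, E=22
Pot levels (distinct totals of non-folded players): 21, 22, 29, 36
Layer 1-21: 21 each from A, B, C, D, E = 21*5 = 105 chips; eligible A, B, C, D, E
Layer 22-22: 1 each from A, C, D, E = 1*4 = 4 chips; eligible A, C, D, E
Layer 23-29: 7 each from A, C, D = 7*3 = 21 chips; eligible A, C, D
Layer 30-36: 7 each from A, C = 7*2 = 14 chips; eligible A, C

Pot 1: 105 chips, eligible: A, B, C, D, E
Pot 2: 4 chips, eligible: A, C, D, E
Pot 3: 21 chips, eligible: A, C, D
Pot 4: 14 chips, eligible: A, C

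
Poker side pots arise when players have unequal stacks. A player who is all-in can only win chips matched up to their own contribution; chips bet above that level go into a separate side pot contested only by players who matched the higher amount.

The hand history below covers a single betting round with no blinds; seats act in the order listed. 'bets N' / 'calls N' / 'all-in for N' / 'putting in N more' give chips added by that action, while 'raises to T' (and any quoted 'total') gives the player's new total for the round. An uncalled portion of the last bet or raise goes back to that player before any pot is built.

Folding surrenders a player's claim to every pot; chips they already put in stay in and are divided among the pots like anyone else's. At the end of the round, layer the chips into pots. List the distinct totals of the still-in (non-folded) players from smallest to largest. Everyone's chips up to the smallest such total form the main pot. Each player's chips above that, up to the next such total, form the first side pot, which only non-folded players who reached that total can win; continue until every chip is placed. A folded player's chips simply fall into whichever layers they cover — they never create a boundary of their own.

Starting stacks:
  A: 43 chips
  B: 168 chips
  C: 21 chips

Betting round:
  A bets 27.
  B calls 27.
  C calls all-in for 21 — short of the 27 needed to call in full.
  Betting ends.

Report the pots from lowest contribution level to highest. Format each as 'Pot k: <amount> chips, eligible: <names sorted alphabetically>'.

Contributions: A=27, B=27, C=21
Pot levels (distinct totals of non-folded players): 21, 27
Layer 1-21: 21 each from A, B, C = 21*3 = 63 chips; eligible A, B, C
Layer 22-27: 6 each from A, B = 6*2 = 12 chips; eligible A, B

Pot 1: 63 chips, eligible: A, B, C
Pot 2: 12 chips, eligible: A, B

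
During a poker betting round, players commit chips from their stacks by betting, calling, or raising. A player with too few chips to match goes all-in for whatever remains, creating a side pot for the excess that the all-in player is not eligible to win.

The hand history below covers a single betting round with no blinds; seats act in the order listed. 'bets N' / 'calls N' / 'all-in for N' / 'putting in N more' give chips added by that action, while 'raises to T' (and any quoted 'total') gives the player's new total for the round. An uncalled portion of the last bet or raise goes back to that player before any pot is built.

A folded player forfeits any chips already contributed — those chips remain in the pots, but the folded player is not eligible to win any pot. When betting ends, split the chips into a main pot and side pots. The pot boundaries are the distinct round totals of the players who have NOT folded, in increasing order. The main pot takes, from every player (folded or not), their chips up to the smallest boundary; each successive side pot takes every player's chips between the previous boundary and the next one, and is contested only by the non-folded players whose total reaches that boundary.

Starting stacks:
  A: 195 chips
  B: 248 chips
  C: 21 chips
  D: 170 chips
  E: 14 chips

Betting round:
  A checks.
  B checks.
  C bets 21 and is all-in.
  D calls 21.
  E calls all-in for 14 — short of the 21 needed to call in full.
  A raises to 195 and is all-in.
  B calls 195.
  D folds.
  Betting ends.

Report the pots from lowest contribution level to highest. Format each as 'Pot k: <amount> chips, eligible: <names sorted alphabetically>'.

Pot 1: 70 chips, eligible: A, B, C, E
Pot 2: 28 chips, eligible: A, B, C
Pot 3: 348 chips, eligible: A, B

Derivation:
Contributions: A=195, B=195, C=21, D=21, E=14
Folded: D
Pot levels (distinct totals of non-folded players): 14, 21, 195
Layer 1-14: 14 each from A, B, C, D, E = 14*5 = 70 chips; eligible A, B, C, E
Layer 15-21: 7 each from A, B, C, D = 7*4 = 28 chips; eligible A, B, C
Layer 22-195: 174 each from A, B = 174*2 = 348 chips; eligible A, B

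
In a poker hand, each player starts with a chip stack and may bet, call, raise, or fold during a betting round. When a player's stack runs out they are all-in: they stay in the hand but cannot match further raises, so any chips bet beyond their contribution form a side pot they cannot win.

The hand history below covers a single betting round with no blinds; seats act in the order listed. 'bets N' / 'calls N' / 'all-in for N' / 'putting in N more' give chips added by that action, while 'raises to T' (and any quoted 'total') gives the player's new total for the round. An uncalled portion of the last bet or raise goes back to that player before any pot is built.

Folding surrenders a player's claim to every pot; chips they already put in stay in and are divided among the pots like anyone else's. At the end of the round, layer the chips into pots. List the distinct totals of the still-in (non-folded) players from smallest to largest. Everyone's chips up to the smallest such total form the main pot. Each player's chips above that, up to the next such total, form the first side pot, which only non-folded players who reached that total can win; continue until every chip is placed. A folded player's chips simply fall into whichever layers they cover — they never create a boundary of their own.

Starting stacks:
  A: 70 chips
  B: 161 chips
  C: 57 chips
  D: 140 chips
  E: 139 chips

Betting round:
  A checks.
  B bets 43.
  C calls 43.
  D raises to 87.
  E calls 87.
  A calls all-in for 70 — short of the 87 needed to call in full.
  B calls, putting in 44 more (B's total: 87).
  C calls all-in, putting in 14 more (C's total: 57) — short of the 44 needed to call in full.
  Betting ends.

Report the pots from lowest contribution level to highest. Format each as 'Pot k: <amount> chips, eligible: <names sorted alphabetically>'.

Pot 1: 285 chips, eligible: A, B, C, D, E
Pot 2: 52 chips, eligible: A, B, D, E
Pot 3: 51 chips, eligible: B, D, E

Derivation:
Contributions: A=70, B=87, C=57, D=87, E=87
Pot levels (distinct totals of non-folded players): 57, 70, 87
Layer 1-57: 57 each from A, B, C, D, E = 57*5 = 285 chips; eligible A, B, C, D, E
Layer 58-70: 13 each from A, B, D, E = 13*4 = 52 chips; eligible A, B, D, E
Layer 71-87: 17 each from B, D, E = 17*3 = 51 chips; eligible B, D, E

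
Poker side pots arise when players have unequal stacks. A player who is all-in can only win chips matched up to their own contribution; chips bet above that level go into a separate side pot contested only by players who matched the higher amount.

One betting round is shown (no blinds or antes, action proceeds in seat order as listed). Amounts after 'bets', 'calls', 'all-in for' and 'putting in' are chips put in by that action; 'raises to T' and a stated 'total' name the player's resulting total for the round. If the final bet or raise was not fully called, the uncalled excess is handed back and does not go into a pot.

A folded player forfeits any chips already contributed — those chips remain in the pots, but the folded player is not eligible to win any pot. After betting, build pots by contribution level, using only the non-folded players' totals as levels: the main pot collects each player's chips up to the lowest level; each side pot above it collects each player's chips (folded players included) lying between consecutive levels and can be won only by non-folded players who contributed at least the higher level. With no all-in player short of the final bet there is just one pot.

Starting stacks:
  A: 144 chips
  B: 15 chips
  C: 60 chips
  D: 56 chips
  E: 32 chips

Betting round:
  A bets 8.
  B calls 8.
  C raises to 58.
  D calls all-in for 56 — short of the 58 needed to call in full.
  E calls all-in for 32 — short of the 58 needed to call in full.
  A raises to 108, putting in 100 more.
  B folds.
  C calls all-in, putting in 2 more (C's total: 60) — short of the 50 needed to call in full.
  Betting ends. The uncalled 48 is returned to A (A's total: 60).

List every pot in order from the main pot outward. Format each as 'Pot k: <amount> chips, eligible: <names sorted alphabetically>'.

Pot 1: 136 chips, eligible: A, C, D, E
Pot 2: 72 chips, eligible: A, C, D
Pot 3: 8 chips, eligible: A, C

Derivation:
Contributions (after 48 returned to A): A=60, B=8, C=60, D=56, E=32
Folded: B
Pot levels (distinct totals of non-folded players): 32, 56, 60
Layer 1-32: A 32 + B 8 + C 32 + D 32 + E 32 = 136 chips; eligible A, C, D, E
Layer 33-56: 24 each from A, C, D = 24*3 = 72 chips; eligible A, C, D
Layer 57-60: 4 each from A, C = 4*2 = 8 chips; eligible A, C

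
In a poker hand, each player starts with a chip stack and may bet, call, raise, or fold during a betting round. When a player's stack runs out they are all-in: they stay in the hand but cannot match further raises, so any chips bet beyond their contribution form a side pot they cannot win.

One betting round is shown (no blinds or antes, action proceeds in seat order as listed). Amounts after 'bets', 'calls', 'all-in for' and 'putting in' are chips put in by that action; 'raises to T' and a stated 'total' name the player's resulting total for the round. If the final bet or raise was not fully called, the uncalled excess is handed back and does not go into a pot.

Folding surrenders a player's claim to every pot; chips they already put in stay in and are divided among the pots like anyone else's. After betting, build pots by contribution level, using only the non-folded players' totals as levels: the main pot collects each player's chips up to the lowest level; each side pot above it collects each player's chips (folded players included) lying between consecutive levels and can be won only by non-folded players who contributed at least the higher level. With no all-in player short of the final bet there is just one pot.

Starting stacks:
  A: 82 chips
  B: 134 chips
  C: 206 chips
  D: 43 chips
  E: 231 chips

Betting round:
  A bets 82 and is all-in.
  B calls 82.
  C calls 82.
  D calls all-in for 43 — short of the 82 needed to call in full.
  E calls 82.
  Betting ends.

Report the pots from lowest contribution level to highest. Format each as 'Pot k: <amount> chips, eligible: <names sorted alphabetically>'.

Pot 1: 215 chips, eligible: A, B, C, D, E
Pot 2: 156 chips, eligible: A, B, C, E

Derivation:
Contributions: A=82, B=82, C=82, D=43, E=82
Pot levels (distinct totals of non-folded players): 43, 82
Layer 1-43: 43 each from A, B, C, D, E = 43*5 = 215 chips; eligible A, B, C, D, E
Layer 44-82: 39 each from A, B, C, E = 39*4 = 156 chips; eligible A, B, C, E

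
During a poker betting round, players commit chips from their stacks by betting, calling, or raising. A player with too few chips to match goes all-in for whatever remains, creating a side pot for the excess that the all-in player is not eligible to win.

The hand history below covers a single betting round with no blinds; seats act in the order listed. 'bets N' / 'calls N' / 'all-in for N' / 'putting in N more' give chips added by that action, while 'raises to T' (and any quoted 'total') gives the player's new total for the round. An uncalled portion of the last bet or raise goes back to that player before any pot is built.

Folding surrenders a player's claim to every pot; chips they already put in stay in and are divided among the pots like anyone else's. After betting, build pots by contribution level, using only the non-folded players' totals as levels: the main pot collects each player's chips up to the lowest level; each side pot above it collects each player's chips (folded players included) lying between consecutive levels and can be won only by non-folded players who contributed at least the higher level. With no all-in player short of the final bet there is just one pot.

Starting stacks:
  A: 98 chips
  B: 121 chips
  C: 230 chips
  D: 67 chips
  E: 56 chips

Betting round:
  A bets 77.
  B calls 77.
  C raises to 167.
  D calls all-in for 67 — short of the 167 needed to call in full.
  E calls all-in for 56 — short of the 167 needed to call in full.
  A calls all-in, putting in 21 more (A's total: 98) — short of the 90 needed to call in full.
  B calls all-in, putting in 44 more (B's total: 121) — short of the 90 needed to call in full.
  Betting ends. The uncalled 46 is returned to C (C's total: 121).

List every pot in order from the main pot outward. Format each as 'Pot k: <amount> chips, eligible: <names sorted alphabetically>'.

Pot 1: 280 chips, eligible: A, B, C, D, E
Pot 2: 44 chips, eligible: A, B, C, D
Pot 3: 93 chips, eligible: A, B, C
Pot 4: 46 chips, eligible: B, C

Derivation:
Contributions (after 46 returned to C): A=98, B=121, C=121, D=67, E=56
Pot levels (distinct totals of non-folded players): 56, 67, 98, 121
Layer 1-56: 56 each from A, B, C, D, E = 56*5 = 280 chips; eligible A, B, C, D, E
Layer 57-67: 11 each from A, B, C, D = 11*4 = 44 chips; eligible A, B, C, D
Layer 68-98: 31 each from A, B, C = 31*3 = 93 chips; eligible A, B, C
Layer 99-121: 23 each from B, C = 23*2 = 46 chips; eligible B, C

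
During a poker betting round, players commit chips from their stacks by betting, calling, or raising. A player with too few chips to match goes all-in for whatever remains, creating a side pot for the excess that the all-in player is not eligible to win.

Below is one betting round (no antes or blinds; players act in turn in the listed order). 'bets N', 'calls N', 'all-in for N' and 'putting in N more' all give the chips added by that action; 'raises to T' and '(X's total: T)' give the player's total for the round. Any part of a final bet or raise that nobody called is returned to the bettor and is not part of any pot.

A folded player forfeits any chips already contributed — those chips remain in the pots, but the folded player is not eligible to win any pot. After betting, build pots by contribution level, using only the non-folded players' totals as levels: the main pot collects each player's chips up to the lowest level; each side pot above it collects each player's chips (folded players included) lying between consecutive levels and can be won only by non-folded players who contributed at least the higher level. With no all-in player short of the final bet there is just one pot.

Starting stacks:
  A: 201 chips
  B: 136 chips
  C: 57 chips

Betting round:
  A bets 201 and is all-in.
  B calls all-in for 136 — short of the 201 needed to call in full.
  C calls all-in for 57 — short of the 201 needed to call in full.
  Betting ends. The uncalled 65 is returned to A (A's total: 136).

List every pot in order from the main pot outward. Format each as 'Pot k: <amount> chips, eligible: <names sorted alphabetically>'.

Pot 1: 171 chips, eligible: A, B, C
Pot 2: 158 chips, eligible: A, B

Derivation:
Contributions (after 65 returned to A): A=136, B=136, C=57
Pot levels (distinct totals of non-folded players): 57, 136
Layer 1-57: 57 each from A, B, C = 57*3 = 171 chips; eligible A, B, C
Layer 58-136: 79 each from A, B = 79*2 = 158 chips; eligible A, B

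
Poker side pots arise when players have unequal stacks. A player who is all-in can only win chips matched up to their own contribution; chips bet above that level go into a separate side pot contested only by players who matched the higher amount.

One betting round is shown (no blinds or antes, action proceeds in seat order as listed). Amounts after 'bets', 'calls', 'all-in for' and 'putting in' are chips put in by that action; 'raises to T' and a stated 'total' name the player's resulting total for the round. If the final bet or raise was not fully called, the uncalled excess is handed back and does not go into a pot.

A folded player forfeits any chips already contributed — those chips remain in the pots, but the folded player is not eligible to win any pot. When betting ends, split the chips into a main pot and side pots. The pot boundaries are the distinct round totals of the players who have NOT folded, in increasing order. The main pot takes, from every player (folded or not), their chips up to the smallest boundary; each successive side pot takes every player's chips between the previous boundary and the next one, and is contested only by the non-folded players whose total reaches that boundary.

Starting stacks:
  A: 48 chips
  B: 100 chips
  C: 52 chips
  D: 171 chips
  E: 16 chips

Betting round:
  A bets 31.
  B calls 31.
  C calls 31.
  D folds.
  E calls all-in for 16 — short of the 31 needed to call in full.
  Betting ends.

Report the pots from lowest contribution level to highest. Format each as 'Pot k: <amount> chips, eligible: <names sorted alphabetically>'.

Pot 1: 64 chips, eligible: A, B, C, E
Pot 2: 45 chips, eligible: A, B, C

Derivation:
Contributions: A=31, B=31, C=31, E=16
Folded: D
Pot levels (distinct totals of non-folded players): 16, 31
Layer 1-16: 16 each from A, B, C, E = 16*4 = 64 chips; eligible A, B, C, E
Layer 17-31: 15 each from A, B, C = 15*3 = 45 chips; eligible A, B, C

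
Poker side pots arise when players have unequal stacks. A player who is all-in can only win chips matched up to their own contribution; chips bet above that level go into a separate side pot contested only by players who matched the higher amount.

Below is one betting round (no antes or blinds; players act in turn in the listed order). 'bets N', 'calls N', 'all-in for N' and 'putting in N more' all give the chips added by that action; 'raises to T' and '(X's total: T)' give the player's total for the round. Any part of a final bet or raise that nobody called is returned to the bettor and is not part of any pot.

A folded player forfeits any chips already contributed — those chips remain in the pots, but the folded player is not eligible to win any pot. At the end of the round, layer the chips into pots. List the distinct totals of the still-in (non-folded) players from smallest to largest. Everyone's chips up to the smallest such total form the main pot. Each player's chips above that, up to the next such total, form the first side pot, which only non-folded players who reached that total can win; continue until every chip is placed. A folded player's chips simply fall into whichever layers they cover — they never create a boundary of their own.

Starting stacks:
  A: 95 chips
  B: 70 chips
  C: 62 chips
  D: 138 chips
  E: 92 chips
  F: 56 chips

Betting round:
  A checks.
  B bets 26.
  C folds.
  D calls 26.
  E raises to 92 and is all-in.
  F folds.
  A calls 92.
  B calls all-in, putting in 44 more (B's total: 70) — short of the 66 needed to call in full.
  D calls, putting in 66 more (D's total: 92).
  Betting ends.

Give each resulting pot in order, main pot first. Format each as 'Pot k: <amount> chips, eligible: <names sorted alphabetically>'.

Pot 1: 280 chips, eligible: A, B, D, E
Pot 2: 66 chips, eligible: A, D, E

Derivation:
Contributions: A=92, B=70, D=92, E=92
Folded: C, F
Pot levels (distinct totals of non-folded players): 70, 92
Layer 1-70: 70 each from A, B, D, E = 70*4 = 280 chips; eligible A, B, D, E
Layer 71-92: 22 each from A, D, E = 22*3 = 66 chips; eligible A, D, E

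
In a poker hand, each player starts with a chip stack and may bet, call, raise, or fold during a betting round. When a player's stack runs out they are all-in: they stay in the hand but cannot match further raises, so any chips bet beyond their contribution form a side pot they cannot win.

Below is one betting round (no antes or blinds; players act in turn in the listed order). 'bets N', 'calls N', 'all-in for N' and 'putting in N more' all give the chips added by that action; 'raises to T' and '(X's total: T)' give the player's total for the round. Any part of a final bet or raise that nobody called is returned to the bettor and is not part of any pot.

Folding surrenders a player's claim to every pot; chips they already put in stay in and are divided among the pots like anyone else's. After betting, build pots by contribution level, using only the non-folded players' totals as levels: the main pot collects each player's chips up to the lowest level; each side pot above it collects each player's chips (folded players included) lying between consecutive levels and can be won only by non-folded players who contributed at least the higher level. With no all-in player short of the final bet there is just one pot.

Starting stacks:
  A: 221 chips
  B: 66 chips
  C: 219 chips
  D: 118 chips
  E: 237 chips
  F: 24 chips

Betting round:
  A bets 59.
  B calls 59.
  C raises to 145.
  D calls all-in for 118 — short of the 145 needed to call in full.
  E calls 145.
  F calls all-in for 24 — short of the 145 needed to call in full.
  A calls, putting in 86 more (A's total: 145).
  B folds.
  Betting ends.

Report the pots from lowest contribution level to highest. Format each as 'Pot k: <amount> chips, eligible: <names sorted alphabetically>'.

Pot 1: 144 chips, eligible: A, C, D, E, F
Pot 2: 411 chips, eligible: A, C, D, E
Pot 3: 81 chips, eligible: A, C, E

Derivation:
Contributions: A=145, B=59, C=145, D=118, E=145, F=24
Folded: B
Pot levels (distinct totals of non-folded players): 24, 118, 145
Layer 1-24: 24 each from A, B, C, D, E, F = 24*6 = 144 chips; eligible A, C, D, E, F
Layer 25-118: A 94 + B 35 + C 94 + D 94 + E 94 = 411 chips; eligible A, C, D, E
Layer 119-145: 27 each from A, C, E = 27*3 = 81 chips; eligible A, C, E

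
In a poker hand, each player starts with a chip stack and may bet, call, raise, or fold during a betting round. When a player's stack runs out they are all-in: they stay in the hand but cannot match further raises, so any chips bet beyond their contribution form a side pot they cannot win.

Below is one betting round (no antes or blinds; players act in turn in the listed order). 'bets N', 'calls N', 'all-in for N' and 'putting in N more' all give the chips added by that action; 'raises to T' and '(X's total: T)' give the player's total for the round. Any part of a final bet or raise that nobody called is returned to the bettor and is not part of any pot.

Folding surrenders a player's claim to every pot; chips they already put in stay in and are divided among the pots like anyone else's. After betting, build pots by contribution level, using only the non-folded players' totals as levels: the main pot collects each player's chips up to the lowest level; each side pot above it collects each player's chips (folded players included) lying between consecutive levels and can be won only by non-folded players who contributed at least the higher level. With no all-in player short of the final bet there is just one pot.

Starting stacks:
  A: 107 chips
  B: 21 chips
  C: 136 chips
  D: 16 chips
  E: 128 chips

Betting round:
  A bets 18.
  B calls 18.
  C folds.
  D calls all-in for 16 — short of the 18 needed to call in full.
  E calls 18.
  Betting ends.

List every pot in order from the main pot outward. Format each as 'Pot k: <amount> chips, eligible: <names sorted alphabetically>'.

Contributions: A=18, B=18, D=16, E=18
Folded: C
Pot levels (distinct totals of non-folded players): 16, 18
Layer 1-16: 16 each from A, B, D, E = 16*4 = 64 chips; eligible A, B, D, E
Layer 17-18: 2 each from A, B, E = 2*3 = 6 chips; eligible A, B, E

Pot 1: 64 chips, eligible: A, B, D, E
Pot 2: 6 chips, eligible: A, B, E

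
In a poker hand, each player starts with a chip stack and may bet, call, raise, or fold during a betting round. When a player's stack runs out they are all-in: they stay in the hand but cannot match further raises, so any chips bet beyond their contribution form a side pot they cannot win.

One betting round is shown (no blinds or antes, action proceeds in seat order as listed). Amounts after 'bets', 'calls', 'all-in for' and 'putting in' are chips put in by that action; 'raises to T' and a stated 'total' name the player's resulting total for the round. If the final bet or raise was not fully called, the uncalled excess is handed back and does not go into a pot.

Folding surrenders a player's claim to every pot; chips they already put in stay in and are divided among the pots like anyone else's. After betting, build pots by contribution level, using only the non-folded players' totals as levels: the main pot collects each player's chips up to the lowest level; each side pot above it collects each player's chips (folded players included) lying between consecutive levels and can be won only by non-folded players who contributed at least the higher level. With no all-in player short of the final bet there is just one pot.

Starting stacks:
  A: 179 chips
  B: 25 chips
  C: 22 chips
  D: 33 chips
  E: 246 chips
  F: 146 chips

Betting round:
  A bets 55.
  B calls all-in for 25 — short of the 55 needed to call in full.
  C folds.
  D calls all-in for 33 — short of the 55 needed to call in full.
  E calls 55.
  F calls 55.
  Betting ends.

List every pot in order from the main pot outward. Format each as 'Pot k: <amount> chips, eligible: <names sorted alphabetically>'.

Pot 1: 125 chips, eligible: A, B, D, E, F
Pot 2: 32 chips, eligible: A, D, E, F
Pot 3: 66 chips, eligible: A, E, F

Derivation:
Contributions: A=55, B=25, D=33, E=55, F=55
Folded: C
Pot levels (distinct totals of non-folded players): 25, 33, 55
Layer 1-25: 25 each from A, B, D, E, F = 25*5 = 125 chips; eligible A, B, D, E, F
Layer 26-33: 8 each from A, D, E, F = 8*4 = 32 chips; eligible A, D, E, F
Layer 34-55: 22 each from A, E, F = 22*3 = 66 chips; eligible A, E, F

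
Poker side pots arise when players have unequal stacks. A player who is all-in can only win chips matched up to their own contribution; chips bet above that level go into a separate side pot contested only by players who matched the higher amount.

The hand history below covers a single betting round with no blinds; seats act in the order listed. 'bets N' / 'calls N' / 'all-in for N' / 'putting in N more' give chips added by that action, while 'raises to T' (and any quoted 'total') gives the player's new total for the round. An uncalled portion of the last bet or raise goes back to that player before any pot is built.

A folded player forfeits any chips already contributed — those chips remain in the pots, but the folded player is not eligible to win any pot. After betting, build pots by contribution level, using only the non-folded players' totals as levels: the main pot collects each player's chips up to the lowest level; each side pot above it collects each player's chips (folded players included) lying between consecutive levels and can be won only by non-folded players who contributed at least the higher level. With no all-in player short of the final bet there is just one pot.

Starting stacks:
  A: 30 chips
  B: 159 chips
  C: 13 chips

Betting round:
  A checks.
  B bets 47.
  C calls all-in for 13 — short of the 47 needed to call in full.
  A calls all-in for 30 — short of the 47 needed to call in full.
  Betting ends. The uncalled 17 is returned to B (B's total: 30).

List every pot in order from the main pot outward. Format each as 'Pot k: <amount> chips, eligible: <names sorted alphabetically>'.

Pot 1: 39 chips, eligible: A, B, C
Pot 2: 34 chips, eligible: A, B

Derivation:
Contributions (after 17 returned to B): A=30, B=30, C=13
Pot levels (distinct totals of non-folded players): 13, 30
Layer 1-13: 13 each from A, B, C = 13*3 = 39 chips; eligible A, B, C
Layer 14-30: 17 each from A, B = 17*2 = 34 chips; eligible A, B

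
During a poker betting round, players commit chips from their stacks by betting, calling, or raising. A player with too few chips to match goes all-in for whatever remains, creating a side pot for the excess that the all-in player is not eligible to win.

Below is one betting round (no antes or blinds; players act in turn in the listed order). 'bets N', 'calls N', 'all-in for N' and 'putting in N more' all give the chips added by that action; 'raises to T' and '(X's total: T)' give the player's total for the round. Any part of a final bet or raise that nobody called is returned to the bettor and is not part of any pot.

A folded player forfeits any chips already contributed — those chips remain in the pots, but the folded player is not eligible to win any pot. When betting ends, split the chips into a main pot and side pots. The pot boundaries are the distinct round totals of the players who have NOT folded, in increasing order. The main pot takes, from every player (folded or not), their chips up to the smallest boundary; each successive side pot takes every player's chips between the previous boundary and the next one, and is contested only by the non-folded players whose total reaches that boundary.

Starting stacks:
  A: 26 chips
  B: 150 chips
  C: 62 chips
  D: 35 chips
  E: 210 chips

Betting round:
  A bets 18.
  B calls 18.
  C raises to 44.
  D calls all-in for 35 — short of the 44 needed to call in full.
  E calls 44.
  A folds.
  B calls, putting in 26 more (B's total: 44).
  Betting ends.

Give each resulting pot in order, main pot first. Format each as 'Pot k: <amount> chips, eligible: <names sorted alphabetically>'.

Pot 1: 158 chips, eligible: B, C, D, E
Pot 2: 27 chips, eligible: B, C, E

Derivation:
Contributions: A=18, B=44, C=44, D=35, E=44
Folded: A
Pot levels (distinct totals of non-folded players): 35, 44
Layer 1-35: A 18 + B 35 + C 35 + D 35 + E 35 = 158 chips; eligible B, C, D, E
Layer 36-44: 9 each from B, C, E = 9*3 = 27 chips; eligible B, C, E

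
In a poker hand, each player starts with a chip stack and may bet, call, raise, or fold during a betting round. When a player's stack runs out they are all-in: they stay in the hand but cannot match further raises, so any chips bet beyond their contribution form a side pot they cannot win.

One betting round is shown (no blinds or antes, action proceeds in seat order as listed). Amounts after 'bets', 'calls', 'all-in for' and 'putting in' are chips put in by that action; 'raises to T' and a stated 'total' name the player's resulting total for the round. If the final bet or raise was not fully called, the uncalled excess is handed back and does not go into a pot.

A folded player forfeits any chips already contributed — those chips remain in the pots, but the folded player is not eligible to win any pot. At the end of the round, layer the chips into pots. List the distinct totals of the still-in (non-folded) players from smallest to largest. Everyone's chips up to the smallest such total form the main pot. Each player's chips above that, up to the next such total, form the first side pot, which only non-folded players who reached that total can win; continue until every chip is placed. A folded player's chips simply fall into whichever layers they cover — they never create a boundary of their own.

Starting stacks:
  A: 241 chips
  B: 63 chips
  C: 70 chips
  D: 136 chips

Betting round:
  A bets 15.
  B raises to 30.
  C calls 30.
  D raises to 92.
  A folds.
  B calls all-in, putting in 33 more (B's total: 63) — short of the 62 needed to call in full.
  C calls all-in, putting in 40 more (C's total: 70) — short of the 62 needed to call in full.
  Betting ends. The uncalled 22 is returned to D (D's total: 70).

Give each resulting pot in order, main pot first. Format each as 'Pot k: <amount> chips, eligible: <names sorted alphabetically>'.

Contributions (after 22 returned to D): A=15, B=63, C=70, D=70
Folded: A
Pot levels (distinct totals of non-folded players): 63, 70
Layer 1-63: A 15 + B 63 + C 63 + D 63 = 204 chips; eligible B, C, D
Layer 64-70: 7 each from C, D = 7*2 = 14 chips; eligible C, D

Pot 1: 204 chips, eligible: B, C, D
Pot 2: 14 chips, eligible: C, D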